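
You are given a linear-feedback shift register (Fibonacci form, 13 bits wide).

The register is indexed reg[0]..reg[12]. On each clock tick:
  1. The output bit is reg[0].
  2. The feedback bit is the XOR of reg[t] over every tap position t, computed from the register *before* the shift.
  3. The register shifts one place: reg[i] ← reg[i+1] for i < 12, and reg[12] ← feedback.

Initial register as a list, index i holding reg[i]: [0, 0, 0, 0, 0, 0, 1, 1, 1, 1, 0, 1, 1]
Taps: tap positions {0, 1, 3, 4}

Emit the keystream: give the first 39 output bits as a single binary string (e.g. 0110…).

step | reg (before) | out | fb
   0 | 0000001111011 | 0 | 0
   1 | 0000011110110 | 0 | 0
   2 | 0000111101100 | 0 | 1
   3 | 0001111011001 | 0 | 0
   4 | 0011110110010 | 0 | 0
   5 | 0111101100100 | 0 | 1
   6 | 1111011001001 | 1 | 1
   7 | 1110110010011 | 1 | 1
   8 | 1101100100111 | 1 | 0
   9 | 1011001001110 | 1 | 0
  10 | 0110010011100 | 0 | 1
  11 | 1100100111001 | 1 | 1
  12 | 1001001110011 | 1 | 0
  13 | 0010011100110 | 0 | 0
  14 | 0100111001100 | 0 | 0
  15 | 1001110011000 | 1 | 1
  16 | 0011100110001 | 0 | 0
  17 | 0111001100010 | 0 | 0
  18 | 1110011000100 | 1 | 0
  19 | 1100110001000 | 1 | 1
  20 | 1001100010001 | 1 | 1
  21 | 0011000100011 | 0 | 1
  22 | 0110001000111 | 0 | 1
  23 | 1100010001111 | 1 | 0
  24 | 1000100011110 | 1 | 0
  25 | 0001000111100 | 0 | 1
  26 | 0010001111001 | 0 | 0
  27 | 0100011110010 | 0 | 1
  28 | 1000111100101 | 1 | 0
  29 | 0001111001010 | 0 | 0
  30 | 0011110010100 | 0 | 0
  31 | 0111100101000 | 0 | 1
  32 | 1111001010001 | 1 | 1
  33 | 1110010100011 | 1 | 0
  34 | 1100101000110 | 1 | 1
  35 | 1001010001101 | 1 | 0
  36 | 0010100011010 | 0 | 1
  37 | 0101000110101 | 0 | 0
  38 | 1010001101010 | 1 | 1

000000111101100100111001100010001111001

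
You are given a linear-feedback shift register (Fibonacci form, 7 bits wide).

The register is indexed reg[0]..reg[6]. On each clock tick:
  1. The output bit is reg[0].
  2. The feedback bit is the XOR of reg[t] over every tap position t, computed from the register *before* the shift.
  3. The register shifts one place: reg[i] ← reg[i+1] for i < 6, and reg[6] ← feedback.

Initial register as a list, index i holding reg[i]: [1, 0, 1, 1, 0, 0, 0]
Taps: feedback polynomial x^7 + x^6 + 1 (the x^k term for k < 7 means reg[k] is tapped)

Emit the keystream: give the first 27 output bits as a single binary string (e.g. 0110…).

k : reg_k → out_k, fb_k
0: 1011000 → 1, fb=1
1: 0110001 → 0, fb=1
2: 1100011 → 1, fb=0
3: 1000110 → 1, fb=1
4: 0001101 → 0, fb=1
5: 0011011 → 0, fb=1
6: 0110111 → 0, fb=1
7: 1101111 → 1, fb=0
8: 1011110 → 1, fb=1
9: 0111101 → 0, fb=1
10: 1111011 → 1, fb=0
11: 1110110 → 1, fb=1
12: 1101101 → 1, fb=0
13: 1011010 → 1, fb=1
14: 0110101 → 0, fb=1
15: 1101011 → 1, fb=0
16: 1010110 → 1, fb=1
17: 0101101 → 0, fb=1
18: 1011011 → 1, fb=0
19: 0110110 → 0, fb=0
20: 1101100 → 1, fb=1
21: 1011001 → 1, fb=0
22: 0110010 → 0, fb=0
23: 1100100 → 1, fb=1
24: 1001001 → 1, fb=0
25: 0010010 → 0, fb=0
26: 0100100 → 0, fb=0

101100011011110110101101100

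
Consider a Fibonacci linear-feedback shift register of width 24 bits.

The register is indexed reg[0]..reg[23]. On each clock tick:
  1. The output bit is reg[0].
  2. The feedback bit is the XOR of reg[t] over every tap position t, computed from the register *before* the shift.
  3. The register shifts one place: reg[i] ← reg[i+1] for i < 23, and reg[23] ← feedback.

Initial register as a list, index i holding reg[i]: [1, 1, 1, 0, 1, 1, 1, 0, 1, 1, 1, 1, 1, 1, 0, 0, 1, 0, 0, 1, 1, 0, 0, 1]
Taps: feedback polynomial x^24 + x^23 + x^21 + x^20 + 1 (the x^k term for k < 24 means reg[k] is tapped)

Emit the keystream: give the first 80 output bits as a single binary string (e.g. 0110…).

tick  register→output (feedback)
  0  111011101111110010011001→1 (1)
  1  110111011111100100110011→1 (0)
  2  101110111111001001100110→1 (0)
  3  011101111110010011001100→0 (0)
  4  111011111100100110011000→1 (0)
  5  110111111001001100110000→1 (1)
  6  101111110010011001100001→1 (0)
  7  011111100100110011000010→0 (0)
  8  111111001001100110000100→1 (0)
  9  111110010011001100001000→1 (0)
 10  111100100110011000010000→1 (1)
 11  111001001100110000100001→1 (0)
 12  110010011001100001000010→1 (1)
 13  100100110011000010000101→1 (1)
 14  001001100110000100001011→0 (0)
 15  010011001100001000010110→0 (1)
 16  100110011000010000101101→1 (0)
 17  001100110000100001011010→0 (1)
 18  011001100001000010110101→0 (0)
 19  110011000010000101101010→1 (0)
 20  100110000100001011010100→1 (0)
 21  001100001000010110101000→0 (1)
 22  011000010000101101010001→0 (1)
 23  110000100001011010100011→1 (0)
 24  100001000010110101000110→1 (0)
 25  000010000101101010001100→0 (0)
 26  000100001011010100011000→0 (1)
 27  001000010110101000110001→0 (1)
 28  010000101101010001100011→0 (1)
 29  100001011010100011000111→1 (1)
 30  000010110101000110001111→0 (1)
 31  000101101010001100011111→0 (1)
 32  001011010100011000111111→0 (1)
 33  010110101000110001111111→0 (1)
 34  101101010001100011111111→1 (0)
 35  011010100011000111111110→0 (0)
 36  110101000110001111111100→1 (1)
 37  101010001100011111111001→1 (1)
 38  010100011000111111110011→0 (1)
 39  101000110001111111100111→1 (1)
 40  010001100011111111001111→0 (1)
 41  100011000111111110011111→1 (0)
 42  000110001111111100111110→0 (0)
 43  001100011111111001111100→0 (0)
 44  011000111111110011111000→0 (1)
 45  110001111111100111110001→1 (0)
 46  100011111111001111100010→1 (1)
 47  000111111110011111000101→0 (0)
 48  001111111100111110001010→0 (1)
 49  011111111001111100010101→0 (0)
 50  111111110011111000101010→1 (0)
 51  111111100111110001010100→1 (0)
 52  111111001111100010101000→1 (0)
 53  111110011111000101010000→1 (1)
 54  111100111110001010100001→1 (0)
 55  111001111100010101000010→1 (1)
 56  110011111000101010000101→1 (1)
 57  100111110001010100001011→1 (1)
 58  001111100010101000010111→0 (0)
 59  011111000101010000101110→0 (0)
 60  111110001010100001011100→1 (1)
 61  111100010101000010111001→1 (1)
 62  111000101010000101110011→1 (0)
 63  110001010100001011100110→1 (0)
 64  100010101000010111001100→1 (1)
 65  000101010000101110011001→0 (0)
 66  001010100001011100110010→0 (0)
 67  010101000010111001100100→0 (1)
 68  101010000101110011001001→1 (1)
 69  010100001011100110010011→0 (1)
 70  101000010111001100100111→1 (1)
 71  010000101110011001001111→0 (1)
 72  100001011100110010011111→1 (0)
 73  000010111001100100111110→0 (0)
 74  000101110011001001111100→0 (0)
 75  001011100110010011111000→0 (1)
 76  010111001100100111110001→0 (1)
 77  101110011001001111100011→1 (0)
 78  011100110010011111000110→0 (1)
 79  111001100100111110001101→1 (0)

11101110111111001001100110000100001011010100011000111111110011111000101010000101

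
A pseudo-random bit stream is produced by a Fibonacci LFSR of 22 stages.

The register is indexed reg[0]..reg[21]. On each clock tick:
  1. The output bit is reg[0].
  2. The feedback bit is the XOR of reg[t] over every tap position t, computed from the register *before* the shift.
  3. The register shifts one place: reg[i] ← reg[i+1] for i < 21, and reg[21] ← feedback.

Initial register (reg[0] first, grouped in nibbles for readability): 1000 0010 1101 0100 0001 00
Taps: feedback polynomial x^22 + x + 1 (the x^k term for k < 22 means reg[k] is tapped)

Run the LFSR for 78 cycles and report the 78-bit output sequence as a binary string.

100000101101010000010010000111011111000011011000100110000100010110100110101000

tick  register→output (feedback)
  0  1000001011010100000100→1 (1)
  1  0000010110101000001001→0 (0)
  2  0000101101010000010010→0 (0)
  3  0001011010100000100100→0 (0)
  4  0010110101000001001000→0 (0)
  5  0101101010000010010000→0 (1)
  6  1011010100000100100001→1 (1)
  7  0110101000001001000011→0 (1)
  8  1101010000010010000111→1 (0)
  9  1010100000100100001110→1 (1)
 10  0101000001001000011101→0 (1)
 11  1010000010010000111011→1 (1)
 12  0100000100100001110111→0 (1)
 13  1000001001000011101111→1 (1)
 14  0000010010000111011111→0 (0)
 15  0000100100001110111110→0 (0)
 16  0001001000011101111100→0 (0)
 17  0010010000111011111000→0 (0)
 18  0100100001110111110000→0 (1)
 19  1001000011101111100001→1 (1)
 20  0010000111011111000011→0 (0)
 21  0100001110111110000110→0 (1)
 22  1000011101111100001101→1 (1)
 23  0000111011111000011011→0 (0)
 24  0001110111110000110110→0 (0)
 25  0011101111100001101100→0 (0)
 26  0111011111000011011000→0 (1)
 27  1110111110000110110001→1 (0)
 28  1101111100001101100010→1 (0)
 29  1011111000011011000100→1 (1)
 30  0111110000110110001001→0 (1)
 31  1111100001101100010011→1 (0)
 32  1111000011011000100110→1 (0)
 33  1110000110110001001100→1 (0)
 34  1100001101100010011000→1 (0)
 35  1000011011000100110000→1 (1)
 36  0000110110001001100001→0 (0)
 37  0001101100010011000010→0 (0)
 38  0011011000100110000100→0 (0)
 39  0110110001001100001000→0 (1)
 40  1101100010011000010001→1 (0)
 41  1011000100110000100010→1 (1)
 42  0110001001100001000101→0 (1)
 43  1100010011000010001011→1 (0)
 44  1000100110000100010110→1 (1)
 45  0001001100001000101101→0 (0)
 46  0010011000010001011010→0 (0)
 47  0100110000100010110100→0 (1)
 48  1001100001000101101001→1 (1)
 49  0011000010001011010011→0 (0)
 50  0110000100010110100110→0 (1)
 51  1100001000101101001101→1 (0)
 52  1000010001011010011010→1 (1)
 53  0000100010110100110101→0 (0)
 54  0001000101101001101010→0 (0)
 55  0010001011010011010100→0 (0)
 56  0100010110100110101000→0 (1)
 57  1000101101001101010001→1 (1)
 58  0001011010011010100011→0 (0)
 59  0010110100110101000110→0 (0)
 60  0101101001101010001100→0 (1)
 61  1011010011010100011001→1 (1)
 62  0110100110101000110011→0 (1)
 63  1101001101010001100111→1 (0)
 64  1010011010100011001110→1 (1)
 65  0100110101000110011101→0 (1)
 66  1001101010001100111011→1 (1)
 67  0011010100011001110111→0 (0)
 68  0110101000110011101110→0 (1)
 69  1101010001100111011101→1 (0)
 70  1010100011001110111010→1 (1)
 71  0101000110011101110101→0 (1)
 72  1010001100111011101011→1 (1)
 73  0100011001110111010111→0 (1)
 74  1000110011101110101111→1 (1)
 75  0001100111011101011111→0 (0)
 76  0011001110111010111110→0 (0)
 77  0110011101110101111100→0 (1)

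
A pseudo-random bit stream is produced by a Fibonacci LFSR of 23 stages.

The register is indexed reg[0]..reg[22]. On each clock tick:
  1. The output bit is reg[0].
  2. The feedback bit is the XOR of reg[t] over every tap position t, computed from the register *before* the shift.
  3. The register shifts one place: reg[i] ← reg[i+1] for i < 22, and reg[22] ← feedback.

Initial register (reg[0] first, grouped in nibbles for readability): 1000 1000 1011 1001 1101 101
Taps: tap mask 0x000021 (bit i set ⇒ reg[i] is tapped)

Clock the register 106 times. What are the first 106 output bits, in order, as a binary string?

1000100010111001110110110011111100000101011110011011111101010100100111001010101110001110000100111011010010

tick  register→output (feedback)
  0  10001000101110011101101→1 (1)
  1  00010001011100111011011→0 (0)
  2  00100010111001110110110→0 (0)
  3  01000101110011101101100→0 (1)
  4  10001011100111011011001→1 (1)
  5  00010111001110110110011→0 (1)
  6  00101110011101101100111→0 (1)
  7  01011100111011011001111→0 (1)
  8  10111001110110110011111→1 (1)
  9  01110011101101100111111→0 (0)
 10  11100111011011001111110→1 (0)
 11  11001110110110011111100→1 (0)
 12  10011101101100111111000→1 (0)
 13  00111011011001111110000→0 (0)
 14  01110110110011111100000→0 (1)
 15  11101101100111111000001→1 (0)
 16  11011011001111110000010→1 (1)
 17  10110110011111100000101→1 (0)
 18  01101100111111000001010→0 (1)
 19  11011001111110000010101→1 (1)
 20  10110011111100000101011→1 (1)
 21  01100111111000001010111→0 (1)
 22  11001111110000010101111→1 (0)
 23  10011111100000101011110→1 (0)
 24  00111111000001010111100→0 (1)
 25  01111110000010101111001→0 (1)
 26  11111100000101011110011→1 (0)
 27  11111000001010111100110→1 (1)
 28  11110000010101111001101→1 (1)
 29  11100000101011110011011→1 (1)
 30  11000001010111100110111→1 (1)
 31  10000010101111001101111→1 (1)
 32  00000101011110011011111→0 (1)
 33  00001010111100110111111→0 (0)
 34  00010101111001101111110→0 (1)
 35  00101011110011011111101→0 (0)
 36  01010111100110111111010→0 (1)
 37  10101111001101111110101→1 (0)
 38  01011110011011111101010→0 (1)
 39  10111100110111111010101→1 (0)
 40  01111001101111110101010→0 (0)
 41  11110011011111101010100→1 (1)
 42  11100110111111010101001→1 (0)
 43  11001101111110101010010→1 (0)
 44  10011011111101010100100→1 (1)
 45  00110111111010101001001→0 (1)
 46  01101111110101010010011→0 (1)
 47  11011111101010100100111→1 (0)
 48  10111111010101001001110→1 (0)
 49  01111110101010010011100→0 (1)
 50  11111101010100100111001→1 (0)
 51  11111010101001001110010→1 (1)
 52  11110101010010011100101→1 (0)
 53  11101010100100111001010→1 (1)
 54  11010101001001110010101→1 (0)
 55  10101010010011100101010→1 (1)
 56  01010100100111001010101→0 (1)
 57  10101001001110010101011→1 (1)
 58  01010010011100101010111→0 (0)
 59  10100100111001010101110→1 (0)
 60  01001001110010101011100→0 (0)
 61  10010011100101010111000→1 (1)
 62  00100111001010101110001→0 (1)
 63  01001110010101011100011→0 (1)
 64  10011100101010111000111→1 (0)
 65  00111001010101110001110→0 (0)
 66  01110010101011100011100→0 (0)
 67  11100101010111000111000→1 (0)
 68  11001010101110001110000→1 (1)
 69  10010101011100011100001→1 (0)
 70  00101010111000111000010→0 (0)
 71  01010101110001110000100→0 (1)
 72  10101011100011100001001→1 (1)
 73  01010111000111000010011→0 (1)
 74  10101110001110000100111→1 (0)
 75  01011100011100001001110→0 (1)
 76  10111000111000010011101→1 (1)
 77  01110001110000100111011→0 (0)
 78  11100011100001001110110→1 (1)
 79  11000111000010011101101→1 (0)
 80  10001110000100111011010→1 (0)
 81  00011100001001110110100→0 (1)
 82  00111000010011101101001→0 (0)
 83  01110000100111011010010→0 (0)
 84  11100001001110110100100→1 (1)
 85  11000010011101101001001→1 (1)
 86  10000100111011010010011→1 (0)
 87  00001001110110100100110→0 (0)
 88  00010011101101001001100→0 (0)
 89  00100111011010010011000→0 (1)
 90  01001110110100100110001→0 (1)
 91  10011101101001001100011→1 (0)
 92  00111011010010011000110→0 (0)
 93  01110110100100110001100→0 (1)
 94  11101101001001100011001→1 (0)
 95  11011010010011000110010→1 (1)
 96  10110100100110001100101→1 (0)
 97  01101001001100011001010→0 (0)
 98  11010010011000110010100→1 (1)
 99  10100100110001100101001→1 (0)
100  01001001100011001010010→0 (0)
101  10010011000110010100100→1 (1)
102  00100110001100101001001→0 (1)
103  01001100011001010010011→0 (1)
104  10011000110010100100111→1 (1)
105  00110001100101001001111→0 (0)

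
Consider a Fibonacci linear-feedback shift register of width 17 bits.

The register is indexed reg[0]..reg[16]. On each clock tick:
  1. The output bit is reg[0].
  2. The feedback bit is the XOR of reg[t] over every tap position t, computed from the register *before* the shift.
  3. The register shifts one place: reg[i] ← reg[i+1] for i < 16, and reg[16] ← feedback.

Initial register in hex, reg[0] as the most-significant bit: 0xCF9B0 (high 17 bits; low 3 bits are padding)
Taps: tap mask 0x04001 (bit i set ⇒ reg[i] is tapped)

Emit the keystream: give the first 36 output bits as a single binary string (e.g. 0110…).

tick  register→output (feedback)
  0  11001111100110110→1 (0)
  1  10011111001101100→1 (0)
  2  00111110011011000→0 (0)
  3  01111100110110000→0 (0)
  4  11111001101100000→1 (1)
  5  11110011011000001→1 (1)
  6  11100110110000011→1 (1)
  7  11001101100000111→1 (0)
  8  10011011000001110→1 (0)
  9  00110110000011100→0 (1)
 10  01101100000111001→0 (0)
 11  11011000001110010→1 (1)
 12  10110000011100101→1 (0)
 13  01100000111001010→0 (0)
 14  11000001110010100→1 (0)
 15  10000011100101000→1 (1)
 16  00000111001010001→0 (0)
 17  00001110010100010→0 (0)
 18  00011100101000100→0 (1)
 19  00111001010001001→0 (0)
 20  01110010100010010→0 (0)
 21  11100101000100100→1 (0)
 22  11001010001001000→1 (1)
 23  10010100010010001→1 (1)
 24  00101000100100011→0 (0)
 25  01010001001000110→0 (1)
 26  10100010010001101→1 (0)
 27  01000100100011010→0 (0)
 28  10001001000110100→1 (0)
 29  00010010001101000→0 (0)
 30  00100100011010000→0 (0)
 31  01001000110100000→0 (0)
 32  10010001101000000→1 (1)
 33  00100011010000001→0 (0)
 34  01000110100000010→0 (0)
 35  10001101000000100→1 (0)

110011111001101100000111001010001001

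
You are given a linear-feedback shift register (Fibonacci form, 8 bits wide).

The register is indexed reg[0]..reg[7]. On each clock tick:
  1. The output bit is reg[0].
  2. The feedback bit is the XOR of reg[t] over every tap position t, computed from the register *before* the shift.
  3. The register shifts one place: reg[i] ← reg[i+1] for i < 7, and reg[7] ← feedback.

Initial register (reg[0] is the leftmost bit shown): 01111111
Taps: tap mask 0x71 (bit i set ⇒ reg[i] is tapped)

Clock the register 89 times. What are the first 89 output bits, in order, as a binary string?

01111111100100001010011111010101011100000110001010110011001011111101111001101110111001010

tick  register→output (feedback)
  0  01111111→0 (1)
  1  11111111→1 (0)
  2  11111110→1 (0)
  3  11111100→1 (1)
  4  11111001→1 (0)
  5  11110010→1 (0)
  6  11100100→1 (0)
  7  11001000→1 (0)
  8  10010000→1 (1)
  9  00100001→0 (0)
 10  01000010→0 (1)
 11  10000101→1 (0)
 12  00001010→0 (0)
 13  00010100→0 (1)
 14  00101001→0 (1)
 15  01010011→0 (1)
 16  10100111→1 (1)
 17  01001111→0 (1)
 18  10011111→1 (0)
 19  00111110→0 (1)
 20  01111101→0 (0)
 21  11111010→1 (1)
 22  11110101→1 (0)
 23  11101010→1 (1)
 24  11010101→1 (0)
 25  10101010→1 (1)
 26  01010101→0 (1)
 27  10101011→1 (1)
 28  01010111→0 (0)
 29  10101110→1 (0)
 30  01011100→0 (0)
 31  10111000→1 (0)
 32  01110000→0 (0)
 33  11100000→1 (1)
 34  11000001→1 (1)
 35  10000011→1 (0)
 36  00000110→0 (0)
 37  00001100→0 (0)
 38  00011000→0 (1)
 39  00110001→0 (0)
 40  01100010→0 (1)
 41  11000101→1 (0)
 42  10001010→1 (1)
 43  00010101→0 (1)
 44  00101011→0 (0)
 45  01010110→0 (0)
 46  10101100→1 (1)
 47  01011001→0 (1)
 48  10110011→1 (0)
 49  01100110→0 (0)
 50  11001100→1 (1)
 51  10011001→1 (0)
 52  00110010→0 (1)
 53  01100101→0 (1)
 54  11001011→1 (1)
 55  10010111→1 (1)
 56  00101111→0 (1)
 57  01011111→0 (1)
 58  10111111→1 (0)
 59  01111110→0 (1)
 60  11111101→1 (1)
 61  11111011→1 (1)
 62  11110111→1 (1)
 63  11101111→1 (0)
 64  11011110→1 (0)
 65  10111100→1 (1)
 66  01111001→0 (1)
 67  11110011→1 (0)
 68  11100110→1 (1)
 69  11001101→1 (1)
 70  10011011→1 (1)
 71  00110111→0 (0)
 72  01101110→0 (1)
 73  11011101→1 (1)
 74  10111011→1 (1)
 75  01110111→0 (0)
 76  11101110→1 (0)
 77  11011100→1 (1)
 78  10111001→1 (0)
 79  01110010→0 (1)
 80  11100101→1 (0)
 81  11001010→1 (1)
 82  10010101→1 (0)
 83  00101010→0 (0)
 84  01010100→0 (1)
 85  10101001→1 (0)
 86  01010010→0 (1)
 87  10100101→1 (0)
 88  01001010→0 (0)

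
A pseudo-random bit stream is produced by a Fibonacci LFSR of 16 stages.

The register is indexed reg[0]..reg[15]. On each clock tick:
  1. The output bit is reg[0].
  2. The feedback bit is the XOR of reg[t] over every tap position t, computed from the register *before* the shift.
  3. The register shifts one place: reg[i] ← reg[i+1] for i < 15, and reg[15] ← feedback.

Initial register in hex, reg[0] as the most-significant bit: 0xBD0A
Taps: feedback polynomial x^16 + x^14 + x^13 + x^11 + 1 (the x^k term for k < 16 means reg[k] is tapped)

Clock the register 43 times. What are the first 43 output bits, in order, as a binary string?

step | reg (before) | out | fb
   0 | 1011110100001010 | 1 | 0
   1 | 0111101000010100 | 0 | 0
   2 | 1111010000101000 | 1 | 1
   3 | 1110100001010001 | 1 | 0
   4 | 1101000010100010 | 1 | 0
   5 | 1010000101000100 | 1 | 0
   6 | 0100001010001000 | 0 | 0
   7 | 1000010100010000 | 1 | 0
   8 | 0000101000100000 | 0 | 0
   9 | 0001010001000000 | 0 | 0
  10 | 0010100010000000 | 0 | 0
  11 | 0101000100000000 | 0 | 0
  12 | 1010001000000000 | 1 | 1
  13 | 0100010000000001 | 0 | 0
  14 | 1000100000000010 | 1 | 0
  15 | 0001000000000100 | 0 | 1
  16 | 0010000000001001 | 0 | 0
  17 | 0100000000010010 | 0 | 0
  18 | 1000000000100100 | 1 | 0
  19 | 0000000001001000 | 0 | 0
  20 | 0000000010010000 | 0 | 1
  21 | 0000000100100001 | 0 | 0
  22 | 0000001001000010 | 0 | 1
  23 | 0000010010000101 | 0 | 1
  24 | 0000100100001011 | 0 | 1
  25 | 0001001000010111 | 0 | 1
  26 | 0010010000101111 | 0 | 0
  27 | 0100100001011110 | 0 | 1
  28 | 1001000010111101 | 1 | 1
  29 | 0010000101111011 | 0 | 0
  30 | 0100001011110110 | 0 | 1
  31 | 1000010111101101 | 1 | 0
  32 | 0000101111011010 | 0 | 0
  33 | 0001011110110100 | 0 | 0
  34 | 0010111101101000 | 0 | 0
  35 | 0101111011010000 | 0 | 1
  36 | 1011110110100001 | 1 | 1
  37 | 0111101101000011 | 0 | 1
  38 | 1111011010000111 | 1 | 1
  39 | 1110110100001111 | 1 | 1
  40 | 1101101000011111 | 1 | 0
  41 | 1011010000111110 | 1 | 0
  42 | 0110100001111100 | 0 | 0

1011110100001010001000000000100100001011110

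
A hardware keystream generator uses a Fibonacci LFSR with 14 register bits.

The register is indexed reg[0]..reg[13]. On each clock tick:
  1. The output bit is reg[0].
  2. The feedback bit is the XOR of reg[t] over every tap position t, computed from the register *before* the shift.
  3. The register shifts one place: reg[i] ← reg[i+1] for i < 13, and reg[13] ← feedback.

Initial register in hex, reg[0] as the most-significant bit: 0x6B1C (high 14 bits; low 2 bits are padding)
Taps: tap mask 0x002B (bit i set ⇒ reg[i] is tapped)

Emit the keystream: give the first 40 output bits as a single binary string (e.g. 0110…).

step | reg (before) | out | fb
   0 | 01101011000111 | 0 | 1
   1 | 11010110001111 | 1 | 0
   2 | 10101100011110 | 1 | 0
   3 | 01011000111100 | 0 | 0
   4 | 10110001111000 | 1 | 0
   5 | 01100011110000 | 0 | 1
   6 | 11000111100001 | 1 | 1
   7 | 10001111000011 | 1 | 0
   8 | 00011110000110 | 0 | 0
   9 | 00111100001100 | 0 | 0
  10 | 01111000011000 | 0 | 0
  11 | 11110000110000 | 1 | 1
  12 | 11100001100001 | 1 | 0
  13 | 11000011000010 | 1 | 0
  14 | 10000110000100 | 1 | 0
  15 | 00001100001000 | 0 | 1
  16 | 00011000010001 | 0 | 1
  17 | 00110000100011 | 0 | 1
  18 | 01100001000111 | 0 | 1
  19 | 11000010001111 | 1 | 0
  20 | 10000100011110 | 1 | 0
  21 | 00001000111100 | 0 | 0
  22 | 00010001111000 | 0 | 1
  23 | 00100011110001 | 0 | 0
  24 | 01000111100010 | 0 | 0
  25 | 10001111000100 | 1 | 0
  26 | 00011110001000 | 0 | 0
  27 | 00111100010000 | 0 | 0
  28 | 01111000100000 | 0 | 0
  29 | 11110001000000 | 1 | 1
  30 | 11100010000001 | 1 | 0
  31 | 11000100000010 | 1 | 1
  32 | 10001000000101 | 1 | 1
  33 | 00010000001011 | 0 | 1
  34 | 00100000010111 | 0 | 0
  35 | 01000000101110 | 0 | 1
  36 | 10000001011101 | 1 | 1
  37 | 00000010111011 | 0 | 0
  38 | 00000101110110 | 0 | 1
  39 | 00001011101101 | 0 | 0

0110101100011110000110000100011110001000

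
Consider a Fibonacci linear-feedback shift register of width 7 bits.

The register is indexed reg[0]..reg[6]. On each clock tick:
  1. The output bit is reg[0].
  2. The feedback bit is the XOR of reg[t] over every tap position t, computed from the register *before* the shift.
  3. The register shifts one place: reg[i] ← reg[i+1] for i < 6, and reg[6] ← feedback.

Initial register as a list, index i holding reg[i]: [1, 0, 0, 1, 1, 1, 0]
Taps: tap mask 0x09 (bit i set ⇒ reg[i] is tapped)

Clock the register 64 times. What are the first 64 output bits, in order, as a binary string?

tick  register→output (feedback)
  0  1001110→1 (0)
  1  0011100→0 (1)
  2  0111001→0 (1)
  3  1110011→1 (1)
  4  1100111→1 (1)
  5  1001111→1 (0)
  6  0011110→0 (1)
  7  0111101→0 (1)
  8  1111011→1 (0)
  9  1110110→1 (1)
 10  1101101→1 (0)
 11  1011010→1 (0)
 12  0110100→0 (0)
 13  1101000→1 (0)
 14  1010000→1 (1)
 15  0100001→0 (0)
 16  1000010→1 (1)
 17  0000101→0 (0)
 18  0001010→0 (1)
 19  0010101→0 (0)
 20  0101010→0 (1)
 21  1010101→1 (1)
 22  0101011→0 (1)
 23  1010111→1 (1)
 24  0101111→0 (1)
 25  1011111→1 (0)
 26  0111110→0 (1)
 27  1111101→1 (0)
 28  1111010→1 (0)
 29  1110100→1 (1)
 30  1101001→1 (0)
 31  1010010→1 (1)
 32  0100101→0 (0)
 33  1001010→1 (0)
 34  0010100→0 (0)
 35  0101000→0 (1)
 36  1010001→1 (1)
 37  0100011→0 (0)
 38  1000110→1 (1)
 39  0001101→0 (1)
 40  0011011→0 (1)
 41  0110111→0 (0)
 42  1101110→1 (0)
 43  1011100→1 (0)
 44  0111000→0 (1)
 45  1110001→1 (1)
 46  1100011→1 (1)
 47  1000111→1 (1)
 48  0001111→0 (1)
 49  0011111→0 (1)
 50  0111111→0 (1)
 51  1111111→1 (0)
 52  1111110→1 (0)
 53  1111100→1 (0)
 54  1111000→1 (0)
 55  1110000→1 (1)
 56  1100001→1 (1)
 57  1000011→1 (1)
 58  0000111→0 (0)
 59  0001110→0 (1)
 60  0011101→0 (1)
 61  0111011→0 (1)
 62  1110111→1 (1)
 63  1101111→1 (0)

1001110011110110100001010101111101001010001101110001111111000011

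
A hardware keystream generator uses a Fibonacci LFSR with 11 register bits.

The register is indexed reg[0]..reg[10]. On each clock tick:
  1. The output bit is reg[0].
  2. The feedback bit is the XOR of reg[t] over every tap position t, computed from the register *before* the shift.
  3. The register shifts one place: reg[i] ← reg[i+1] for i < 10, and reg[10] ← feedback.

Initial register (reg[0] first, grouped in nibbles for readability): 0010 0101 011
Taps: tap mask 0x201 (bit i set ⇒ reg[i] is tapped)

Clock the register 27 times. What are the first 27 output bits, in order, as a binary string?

tick  register→output (feedback)
  0  00100101011→0 (1)
  1  01001010111→0 (1)
  2  10010101111→1 (0)
  3  00101011110→0 (1)
  4  01010111101→0 (0)
  5  10101111010→1 (0)
  6  01011110100→0 (0)
  7  10111101000→1 (1)
  8  01111010001→0 (0)
  9  11110100010→1 (0)
 10  11101000100→1 (1)
 11  11010001001→1 (1)
 12  10100010011→1 (0)
 13  01000100110→0 (1)
 14  10001001101→1 (1)
 15  00010011011→0 (1)
 16  00100110111→0 (1)
 17  01001101111→0 (1)
 18  10011011111→1 (0)
 19  00110111110→0 (1)
 20  01101111101→0 (0)
 21  11011111010→1 (0)
 22  10111110100→1 (1)
 23  01111101001→0 (0)
 24  11111010010→1 (0)
 25  11110100100→1 (1)
 26  11101001001→1 (1)

001001010111101000100110111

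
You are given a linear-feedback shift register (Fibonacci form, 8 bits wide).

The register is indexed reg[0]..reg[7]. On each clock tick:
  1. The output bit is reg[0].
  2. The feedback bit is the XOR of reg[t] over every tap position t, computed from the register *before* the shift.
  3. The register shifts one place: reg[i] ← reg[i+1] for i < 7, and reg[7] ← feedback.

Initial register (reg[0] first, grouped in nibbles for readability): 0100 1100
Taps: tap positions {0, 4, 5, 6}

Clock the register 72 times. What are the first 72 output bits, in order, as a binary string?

k : reg_k → out_k, fb_k
0: 01001100 → 0, fb=0
1: 10011000 → 1, fb=0
2: 00110000 → 0, fb=0
3: 01100000 → 0, fb=0
4: 11000000 → 1, fb=1
5: 10000001 → 1, fb=1
6: 00000011 → 0, fb=1
7: 00000111 → 0, fb=0
8: 00001110 → 0, fb=1
9: 00011101 → 0, fb=0
10: 00111010 → 0, fb=0
11: 01110100 → 0, fb=1
12: 11101001 → 1, fb=0
13: 11010010 → 1, fb=0
14: 10100100 → 1, fb=0
15: 01001000 → 0, fb=1
16: 10010001 → 1, fb=1
17: 00100011 → 0, fb=1
18: 01000111 → 0, fb=0
19: 10001110 → 1, fb=0
20: 00011100 → 0, fb=0
21: 00111000 → 0, fb=1
22: 01110001 → 0, fb=0
23: 11100010 → 1, fb=0
24: 11000100 → 1, fb=0
25: 10001000 → 1, fb=0
26: 00010000 → 0, fb=0
27: 00100000 → 0, fb=0
28: 01000000 → 0, fb=0
29: 10000000 → 1, fb=1
30: 00000001 → 0, fb=0
31: 00000010 → 0, fb=1
32: 00000101 → 0, fb=1
33: 00001011 → 0, fb=0
34: 00010110 → 0, fb=0
35: 00101100 → 0, fb=0
36: 01011000 → 0, fb=1
37: 10110001 → 1, fb=1
38: 01100011 → 0, fb=1
39: 11000111 → 1, fb=1
40: 10001111 → 1, fb=0
41: 00011110 → 0, fb=1
42: 00111101 → 0, fb=0
43: 01111010 → 0, fb=0
44: 11110100 → 1, fb=0
45: 11101000 → 1, fb=0
46: 11010000 → 1, fb=1
47: 10100001 → 1, fb=1
48: 01000011 → 0, fb=1
49: 10000111 → 1, fb=1
50: 00001111 → 0, fb=1
51: 00011111 → 0, fb=1
52: 00111111 → 0, fb=1
53: 01111111 → 0, fb=1
54: 11111111 → 1, fb=0
55: 11111110 → 1, fb=0
56: 11111100 → 1, fb=1
57: 11111001 → 1, fb=0
58: 11110010 → 1, fb=0
59: 11100100 → 1, fb=0
60: 11001000 → 1, fb=0
61: 10010000 → 1, fb=1
62: 00100001 → 0, fb=0
63: 01000010 → 0, fb=1
64: 10000101 → 1, fb=0
65: 00001010 → 0, fb=0
66: 00010100 → 0, fb=1
67: 00101001 → 0, fb=1
68: 01010011 → 0, fb=1
69: 10100111 → 1, fb=1
70: 01001111 → 0, fb=1
71: 10011111 → 1, fb=0

010011000000111010010001110001000000010110001111010000111111110010000101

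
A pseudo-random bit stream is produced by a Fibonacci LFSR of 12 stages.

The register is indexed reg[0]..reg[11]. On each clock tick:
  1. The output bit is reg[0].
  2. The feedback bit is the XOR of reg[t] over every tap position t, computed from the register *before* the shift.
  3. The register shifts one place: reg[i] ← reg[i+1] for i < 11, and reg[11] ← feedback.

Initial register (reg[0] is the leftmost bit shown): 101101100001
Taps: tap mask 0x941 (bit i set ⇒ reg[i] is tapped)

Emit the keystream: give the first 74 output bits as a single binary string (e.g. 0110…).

step | reg (before) | out | fb
   0 | 101101100001 | 1 | 1
   1 | 011011000011 | 0 | 1
   2 | 110110000111 | 1 | 0
   3 | 101100001110 | 1 | 0
   4 | 011000011100 | 0 | 1
   5 | 110000111001 | 1 | 0
   6 | 100001110010 | 1 | 0
   7 | 000011100100 | 0 | 1
   8 | 000111001001 | 0 | 0
   9 | 001110010010 | 0 | 0
  10 | 011100100100 | 0 | 1
  11 | 111001001001 | 1 | 1
  12 | 110010010011 | 1 | 0
  13 | 100100100110 | 1 | 0
  14 | 001001001100 | 0 | 1
  15 | 010010011001 | 0 | 0
  16 | 100100110010 | 1 | 0
  17 | 001001100100 | 0 | 1
  18 | 010011001001 | 0 | 0
  19 | 100110010010 | 1 | 1
  20 | 001100100101 | 0 | 0
  21 | 011001001010 | 0 | 1
  22 | 110010010101 | 1 | 0
  23 | 100100101010 | 1 | 1
  24 | 001001010101 | 0 | 1
  25 | 010010101011 | 0 | 1
  26 | 100101010111 | 1 | 0
  27 | 001010101110 | 0 | 0
  28 | 010101011100 | 0 | 1
  29 | 101010111001 | 1 | 0
  30 | 010101110010 | 0 | 1
  31 | 101011100101 | 1 | 1
  32 | 010111001011 | 0 | 0
  33 | 101110010110 | 1 | 1
  34 | 011100101101 | 0 | 1
  35 | 111001011011 | 1 | 1
  36 | 110010110111 | 1 | 1
  37 | 100101101111 | 1 | 0
  38 | 001011011110 | 0 | 1
  39 | 010110111101 | 0 | 1
  40 | 101101111011 | 1 | 0
  41 | 011011110110 | 0 | 1
  42 | 110111101101 | 1 | 0
  43 | 101111011010 | 1 | 0
  44 | 011110110100 | 0 | 1
  45 | 111101101001 | 1 | 0
  46 | 111011010010 | 1 | 1
  47 | 110110100101 | 1 | 1
  48 | 101101001011 | 1 | 1
  49 | 011010010111 | 0 | 1
  50 | 110100101111 | 1 | 0
  51 | 101001011110 | 1 | 0
  52 | 010010111100 | 0 | 0
  53 | 100101111000 | 1 | 1
  54 | 001011110001 | 0 | 0
  55 | 010111100010 | 0 | 1
  56 | 101111000101 | 1 | 0
  57 | 011110001010 | 0 | 1
  58 | 111100010101 | 1 | 0
  59 | 111000101010 | 1 | 1
  60 | 110001010101 | 1 | 0
  61 | 100010101010 | 1 | 1
  62 | 000101010101 | 0 | 1
  63 | 001010101011 | 0 | 1
  64 | 010101010111 | 0 | 1
  65 | 101010101111 | 1 | 0
  66 | 010101011110 | 0 | 1
  67 | 101010111101 | 1 | 0
  68 | 010101111010 | 0 | 0
  69 | 101011110100 | 1 | 0
  70 | 010111101000 | 0 | 0
  71 | 101111010000 | 1 | 1
  72 | 011110100001 | 0 | 0
  73 | 111101000010 | 1 | 1

10110110000111001001001100100101010111001011011110110100101111000101010101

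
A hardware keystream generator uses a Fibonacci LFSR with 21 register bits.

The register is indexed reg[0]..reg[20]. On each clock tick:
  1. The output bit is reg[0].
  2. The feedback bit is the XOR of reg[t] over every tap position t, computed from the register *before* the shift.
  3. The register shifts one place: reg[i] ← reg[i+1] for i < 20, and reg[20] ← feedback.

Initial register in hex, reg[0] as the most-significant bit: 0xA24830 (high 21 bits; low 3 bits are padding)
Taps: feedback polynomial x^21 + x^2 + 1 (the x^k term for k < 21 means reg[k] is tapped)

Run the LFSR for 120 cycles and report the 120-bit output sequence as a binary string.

step | reg (before) | out | fb
   0 | 101000100100100000110 | 1 | 0
   1 | 010001001001000001100 | 0 | 0
   2 | 100010010010000011000 | 1 | 1
   3 | 000100100100000110001 | 0 | 0
   4 | 001001001000001100010 | 0 | 1
   5 | 010010010000011000101 | 0 | 0
   6 | 100100100000110001010 | 1 | 1
   7 | 001001000001100010101 | 0 | 1
   8 | 010010000011000101011 | 0 | 0
   9 | 100100000110001010110 | 1 | 1
  10 | 001000001100010101101 | 0 | 1
  11 | 010000011000101011011 | 0 | 0
  12 | 100000110001010110110 | 1 | 1
  13 | 000001100010101101101 | 0 | 0
  14 | 000011000101011011010 | 0 | 0
  15 | 000110001010110110100 | 0 | 0
  16 | 001100010101101101000 | 0 | 1
  17 | 011000101011011010001 | 0 | 1
  18 | 110001010110110100011 | 1 | 1
  19 | 100010101101101000111 | 1 | 1
  20 | 000101011011010001111 | 0 | 0
  21 | 001010110110100011110 | 0 | 1
  22 | 010101101101000111101 | 0 | 0
  23 | 101011011010001111010 | 1 | 0
  24 | 010110110100011110100 | 0 | 0
  25 | 101101101000111101000 | 1 | 0
  26 | 011011010001111010000 | 0 | 1
  27 | 110110100011110100001 | 1 | 1
  28 | 101101000111101000011 | 1 | 0
  29 | 011010001111010000110 | 0 | 1
  30 | 110100011110100001101 | 1 | 1
  31 | 101000111101000011011 | 1 | 0
  32 | 010001111010000110110 | 0 | 0
  33 | 100011110100001101100 | 1 | 1
  34 | 000111101000011011001 | 0 | 0
  35 | 001111010000110110010 | 0 | 1
  36 | 011110100001101100101 | 0 | 1
  37 | 111101000011011001011 | 1 | 0
  38 | 111010000110110010110 | 1 | 0
  39 | 110100001101100101100 | 1 | 1
  40 | 101000011011001011001 | 1 | 0
  41 | 010000110110010110010 | 0 | 0
  42 | 100001101100101100100 | 1 | 1
  43 | 000011011001011001001 | 0 | 0
  44 | 000110110010110010010 | 0 | 0
  45 | 001101100101100100100 | 0 | 1
  46 | 011011001011001001001 | 0 | 1
  47 | 110110010110010010011 | 1 | 1
  48 | 101100101100100100111 | 1 | 0
  49 | 011001011001001001110 | 0 | 1
  50 | 110010110010010011101 | 1 | 1
  51 | 100101100100100111011 | 1 | 1
  52 | 001011001001001110111 | 0 | 1
  53 | 010110010010011101111 | 0 | 0
  54 | 101100100100111011110 | 1 | 0
  55 | 011001001001110111100 | 0 | 1
  56 | 110010010011101111001 | 1 | 1
  57 | 100100100111011110011 | 1 | 1
  58 | 001001001110111100111 | 0 | 1
  59 | 010010011101111001111 | 0 | 0
  60 | 100100111011110011110 | 1 | 1
  61 | 001001110111100111101 | 0 | 1
  62 | 010011101111001111011 | 0 | 0
  63 | 100111011110011110110 | 1 | 1
  64 | 001110111100111101101 | 0 | 1
  65 | 011101111001111011011 | 0 | 1
  66 | 111011110011110110111 | 1 | 0
  67 | 110111100111101101110 | 1 | 1
  68 | 101111001111011011101 | 1 | 0
  69 | 011110011110110111010 | 0 | 1
  70 | 111100111101101110101 | 1 | 0
  71 | 111001111011011101010 | 1 | 0
  72 | 110011110110111010100 | 1 | 1
  73 | 100111101101110101001 | 1 | 1
  74 | 001111011011101010011 | 0 | 1
  75 | 011110110111010100111 | 0 | 1
  76 | 111101101110101001111 | 1 | 0
  77 | 111011011101010011110 | 1 | 0
  78 | 110110111010100111100 | 1 | 1
  79 | 101101110101001111001 | 1 | 0
  80 | 011011101010011110010 | 0 | 1
  81 | 110111010100111100101 | 1 | 1
  82 | 101110101001111001011 | 1 | 0
  83 | 011101010011110010110 | 0 | 1
  84 | 111010100111100101101 | 1 | 0
  85 | 110101001111001011010 | 1 | 1
  86 | 101010011110010110101 | 1 | 0
  87 | 010100111100101101010 | 0 | 0
  88 | 101001111001011010100 | 1 | 0
  89 | 010011110010110101000 | 0 | 0
  90 | 100111100101101010000 | 1 | 1
  91 | 001111001011010100001 | 0 | 1
  92 | 011110010110101000011 | 0 | 1
  93 | 111100101101010000111 | 1 | 0
  94 | 111001011010100001110 | 1 | 0
  95 | 110010110101000011100 | 1 | 1
  96 | 100101101010000111001 | 1 | 1
  97 | 001011010100001110011 | 0 | 1
  98 | 010110101000011100111 | 0 | 0
  99 | 101101010000111001110 | 1 | 0
 100 | 011010100001110011100 | 0 | 1
 101 | 110101000011100111001 | 1 | 1
 102 | 101010000111001110011 | 1 | 0
 103 | 010100001110011100110 | 0 | 0
 104 | 101000011100111001100 | 1 | 0
 105 | 010000111001110011000 | 0 | 0
 106 | 100001110011100110000 | 1 | 1
 107 | 000011100111001100001 | 0 | 0
 108 | 000111001110011000010 | 0 | 0
 109 | 001110011100110000100 | 0 | 1
 110 | 011100111001100001001 | 0 | 1
 111 | 111001110011000010011 | 1 | 0
 112 | 110011100110000100110 | 1 | 1
 113 | 100111001100001001101 | 1 | 1
 114 | 001110011000010011011 | 0 | 1
 115 | 011100110000100110111 | 0 | 1
 116 | 111001100001001101111 | 1 | 0
 117 | 110011000010011011110 | 1 | 1
 118 | 100110000100110111101 | 1 | 1
 119 | 001100001001101111011 | 0 | 1

101000100100100000110001010110110100011110100001101100101100100100111011110011110110111010100111100101101010000111001110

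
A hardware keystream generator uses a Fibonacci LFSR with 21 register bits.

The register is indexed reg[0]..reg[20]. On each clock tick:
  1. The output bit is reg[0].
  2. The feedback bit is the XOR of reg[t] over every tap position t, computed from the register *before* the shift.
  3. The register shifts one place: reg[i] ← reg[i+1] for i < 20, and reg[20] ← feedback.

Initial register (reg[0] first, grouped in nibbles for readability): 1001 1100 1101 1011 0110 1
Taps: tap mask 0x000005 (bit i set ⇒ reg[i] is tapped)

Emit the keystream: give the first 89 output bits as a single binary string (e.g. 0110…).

step | reg (before) | out | fb
   0 | 100111001101101101101 | 1 | 1
   1 | 001110011011011011011 | 0 | 1
   2 | 011100110110110110111 | 0 | 1
   3 | 111001101101101101111 | 1 | 0
   4 | 110011011011011011110 | 1 | 1
   5 | 100110110110110111101 | 1 | 1
   6 | 001101101101101111011 | 0 | 1
   7 | 011011011011011110111 | 0 | 1
   8 | 110110110110111101111 | 1 | 1
   9 | 101101101101111011111 | 1 | 0
  10 | 011011011011110111110 | 0 | 1
  11 | 110110110111101111101 | 1 | 1
  12 | 101101101111011111011 | 1 | 0
  13 | 011011011110111110110 | 0 | 1
  14 | 110110111101111101101 | 1 | 1
  15 | 101101111011111011011 | 1 | 0
  16 | 011011110111110110110 | 0 | 1
  17 | 110111101111101101101 | 1 | 1
  18 | 101111011111011011011 | 1 | 0
  19 | 011110111110110110110 | 0 | 1
  20 | 111101111101101101101 | 1 | 0
  21 | 111011111011011011010 | 1 | 0
  22 | 110111110110110110100 | 1 | 1
  23 | 101111101101101101001 | 1 | 0
  24 | 011111011011011010010 | 0 | 1
  25 | 111110110110110100101 | 1 | 0
  26 | 111101101101101001010 | 1 | 0
  27 | 111011011011010010100 | 1 | 0
  28 | 110110110110100101000 | 1 | 1
  29 | 101101101101001010001 | 1 | 0
  30 | 011011011010010100010 | 0 | 1
  31 | 110110110100101000101 | 1 | 1
  32 | 101101101001010001011 | 1 | 0
  33 | 011011010010100010110 | 0 | 1
  34 | 110110100101000101101 | 1 | 1
  35 | 101101001010001011011 | 1 | 0
  36 | 011010010100010110110 | 0 | 1
  37 | 110100101000101101101 | 1 | 1
  38 | 101001010001011011011 | 1 | 0
  39 | 010010100010110110110 | 0 | 0
  40 | 100101000101101101100 | 1 | 1
  41 | 001010001011011011001 | 0 | 1
  42 | 010100010110110110011 | 0 | 0
  43 | 101000101101101100110 | 1 | 0
  44 | 010001011011011001100 | 0 | 0
  45 | 100010110110110011000 | 1 | 1
  46 | 000101101101100110001 | 0 | 0
  47 | 001011011011001100010 | 0 | 1
  48 | 010110110110011000101 | 0 | 0
  49 | 101101101100110001010 | 1 | 0
  50 | 011011011001100010100 | 0 | 1
  51 | 110110110011000101001 | 1 | 1
  52 | 101101100110001010011 | 1 | 0
  53 | 011011001100010100110 | 0 | 1
  54 | 110110011000101001101 | 1 | 1
  55 | 101100110001010011011 | 1 | 0
  56 | 011001100010100110110 | 0 | 1
  57 | 110011000101001101101 | 1 | 1
  58 | 100110001010011011011 | 1 | 1
  59 | 001100010100110110111 | 0 | 1
  60 | 011000101001101101111 | 0 | 1
  61 | 110001010011011011111 | 1 | 1
  62 | 100010100110110111111 | 1 | 1
  63 | 000101001101101111111 | 0 | 0
  64 | 001010011011011111110 | 0 | 1
  65 | 010100110110111111101 | 0 | 0
  66 | 101001101101111111010 | 1 | 0
  67 | 010011011011111110100 | 0 | 0
  68 | 100110110111111101000 | 1 | 1
  69 | 001101101111111010001 | 0 | 1
  70 | 011011011111110100011 | 0 | 1
  71 | 110110111111101000111 | 1 | 1
  72 | 101101111111010001111 | 1 | 0
  73 | 011011111110100011110 | 0 | 1
  74 | 110111111101000111101 | 1 | 1
  75 | 101111111010001111011 | 1 | 0
  76 | 011111110100011110110 | 0 | 1
  77 | 111111101000111101101 | 1 | 0
  78 | 111111010001111011010 | 1 | 0
  79 | 111110100011110110100 | 1 | 0
  80 | 111101000111101101000 | 1 | 0
  81 | 111010001111011010000 | 1 | 0
  82 | 110100011110110100000 | 1 | 1
  83 | 101000111101101000001 | 1 | 0
  84 | 010001111011010000010 | 0 | 0
  85 | 100011110110100000100 | 1 | 1
  86 | 000111101101000001001 | 0 | 0
  87 | 001111011010000010010 | 0 | 1
  88 | 011110110100000100101 | 0 | 1

10011100110110110110111101111101101101101001010001011011011001100010100110110111111101000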